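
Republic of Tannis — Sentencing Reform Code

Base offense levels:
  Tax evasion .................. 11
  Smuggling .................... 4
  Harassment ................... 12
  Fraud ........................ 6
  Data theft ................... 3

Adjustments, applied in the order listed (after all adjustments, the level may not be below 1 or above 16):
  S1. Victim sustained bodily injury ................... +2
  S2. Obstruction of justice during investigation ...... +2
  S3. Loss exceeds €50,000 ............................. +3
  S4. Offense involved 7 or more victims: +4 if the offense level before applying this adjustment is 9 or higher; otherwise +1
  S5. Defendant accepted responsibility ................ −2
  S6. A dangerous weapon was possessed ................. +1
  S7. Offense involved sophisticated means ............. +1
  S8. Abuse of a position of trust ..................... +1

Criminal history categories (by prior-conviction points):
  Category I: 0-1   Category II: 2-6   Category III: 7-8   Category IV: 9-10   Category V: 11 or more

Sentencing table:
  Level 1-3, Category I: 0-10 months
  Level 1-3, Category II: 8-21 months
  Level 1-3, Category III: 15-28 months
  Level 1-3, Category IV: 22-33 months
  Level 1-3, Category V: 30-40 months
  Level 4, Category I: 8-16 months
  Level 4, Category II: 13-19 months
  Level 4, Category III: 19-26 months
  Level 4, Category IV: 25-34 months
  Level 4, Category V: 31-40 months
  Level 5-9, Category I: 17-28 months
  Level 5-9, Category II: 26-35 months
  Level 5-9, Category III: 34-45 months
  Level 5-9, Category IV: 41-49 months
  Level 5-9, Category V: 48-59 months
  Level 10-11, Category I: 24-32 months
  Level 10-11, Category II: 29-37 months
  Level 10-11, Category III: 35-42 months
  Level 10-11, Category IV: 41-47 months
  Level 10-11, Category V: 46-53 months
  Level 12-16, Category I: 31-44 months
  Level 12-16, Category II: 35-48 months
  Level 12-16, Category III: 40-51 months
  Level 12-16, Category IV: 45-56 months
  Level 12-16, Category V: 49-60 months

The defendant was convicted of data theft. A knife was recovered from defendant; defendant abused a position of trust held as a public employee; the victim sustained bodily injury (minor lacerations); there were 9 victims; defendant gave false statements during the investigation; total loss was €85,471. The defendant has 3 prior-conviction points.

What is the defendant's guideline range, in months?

Base offense level for data theft: 3.
S1 applies: 3 + 2 = 5.
S2 applies: 5 + 2 = 7.
S3 applies: 7 + 3 = 10.
S4 applies (level before this adjustment is 10 ≥ 9, so +4): 10 + 4 = 14.
S5 does not apply.
S6 applies: 14 + 1 = 15.
S8 applies: 15 + 1 = 16.
Final offense level: 16.
Criminal history: 3 prior points → Category II (2-6).
Level 16 falls in the 12-16 band.
Grid: Level 12-16 × Category II = 35-48 months.

35-48 months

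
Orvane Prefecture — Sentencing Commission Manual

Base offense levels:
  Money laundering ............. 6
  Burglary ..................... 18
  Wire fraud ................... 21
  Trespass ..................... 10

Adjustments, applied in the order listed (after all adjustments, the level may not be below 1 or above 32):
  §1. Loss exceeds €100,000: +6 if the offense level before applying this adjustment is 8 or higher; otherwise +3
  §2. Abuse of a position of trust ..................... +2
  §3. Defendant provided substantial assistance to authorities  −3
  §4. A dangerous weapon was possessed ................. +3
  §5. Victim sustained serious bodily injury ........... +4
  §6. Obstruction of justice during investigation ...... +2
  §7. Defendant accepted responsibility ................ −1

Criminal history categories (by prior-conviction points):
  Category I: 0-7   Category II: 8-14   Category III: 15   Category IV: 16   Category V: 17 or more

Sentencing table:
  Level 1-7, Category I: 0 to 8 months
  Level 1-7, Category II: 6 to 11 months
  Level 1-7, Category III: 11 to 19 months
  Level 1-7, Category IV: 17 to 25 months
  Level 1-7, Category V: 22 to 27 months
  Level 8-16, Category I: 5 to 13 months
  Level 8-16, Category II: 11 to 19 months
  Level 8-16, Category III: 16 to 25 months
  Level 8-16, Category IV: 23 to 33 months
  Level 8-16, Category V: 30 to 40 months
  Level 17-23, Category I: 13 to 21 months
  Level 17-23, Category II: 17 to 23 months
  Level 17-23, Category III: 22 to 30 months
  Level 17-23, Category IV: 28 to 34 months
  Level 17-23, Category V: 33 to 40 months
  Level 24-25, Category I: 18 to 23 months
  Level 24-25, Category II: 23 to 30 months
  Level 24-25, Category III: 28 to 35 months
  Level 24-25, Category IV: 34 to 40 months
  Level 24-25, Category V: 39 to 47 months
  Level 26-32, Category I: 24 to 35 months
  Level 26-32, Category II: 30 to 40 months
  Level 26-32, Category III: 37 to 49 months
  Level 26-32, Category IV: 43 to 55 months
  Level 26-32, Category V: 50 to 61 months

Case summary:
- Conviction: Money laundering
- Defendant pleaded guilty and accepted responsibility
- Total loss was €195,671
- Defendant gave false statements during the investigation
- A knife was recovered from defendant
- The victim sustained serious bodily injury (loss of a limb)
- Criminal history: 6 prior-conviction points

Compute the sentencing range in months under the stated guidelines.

Base offense level for money laundering: 6.
§1 applies (level before this adjustment is 6 < 8, so +3): 6 + 3 = 9.
§2 does not apply.
§4 applies: 9 + 3 = 12.
§5 applies: 12 + 4 = 16.
§6 applies: 16 + 2 = 18.
§7 applies: 18 − 1 = 17.
Final offense level: 17.
Criminal history: 6 prior points → Category I (0-7).
Level 17 falls in the 17-23 band.
Grid: Level 17-23 × Category I = 13-21 months.

13-21 months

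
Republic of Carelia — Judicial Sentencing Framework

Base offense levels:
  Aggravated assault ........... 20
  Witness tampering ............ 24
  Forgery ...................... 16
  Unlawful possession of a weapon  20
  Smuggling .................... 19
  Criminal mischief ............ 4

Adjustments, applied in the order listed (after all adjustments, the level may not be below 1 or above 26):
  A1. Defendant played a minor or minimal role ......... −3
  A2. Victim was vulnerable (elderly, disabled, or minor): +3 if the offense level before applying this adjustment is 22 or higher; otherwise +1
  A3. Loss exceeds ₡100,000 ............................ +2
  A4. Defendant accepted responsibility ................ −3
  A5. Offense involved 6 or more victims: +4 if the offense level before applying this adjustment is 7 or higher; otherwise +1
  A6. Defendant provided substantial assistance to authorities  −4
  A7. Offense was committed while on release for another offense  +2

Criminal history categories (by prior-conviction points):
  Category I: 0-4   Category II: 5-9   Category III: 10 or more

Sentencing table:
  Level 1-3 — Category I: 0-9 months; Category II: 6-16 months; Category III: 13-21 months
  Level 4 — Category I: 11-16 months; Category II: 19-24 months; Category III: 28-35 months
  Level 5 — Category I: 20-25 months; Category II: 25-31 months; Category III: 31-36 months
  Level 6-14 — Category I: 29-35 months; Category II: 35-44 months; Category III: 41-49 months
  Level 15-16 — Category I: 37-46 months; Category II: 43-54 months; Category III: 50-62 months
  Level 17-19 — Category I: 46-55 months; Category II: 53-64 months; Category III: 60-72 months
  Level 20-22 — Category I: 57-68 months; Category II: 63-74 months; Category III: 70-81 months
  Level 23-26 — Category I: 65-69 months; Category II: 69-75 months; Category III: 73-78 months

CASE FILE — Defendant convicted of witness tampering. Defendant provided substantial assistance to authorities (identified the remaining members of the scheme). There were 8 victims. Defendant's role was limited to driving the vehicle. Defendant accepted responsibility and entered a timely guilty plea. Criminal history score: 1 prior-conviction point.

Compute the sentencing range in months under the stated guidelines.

Base offense level for witness tampering: 24.
A1 applies: 24 − 3 = 21.
A3 does not apply.
A4 applies: 21 − 3 = 18.
A5 applies (level before this adjustment is 18 ≥ 7, so +4): 18 + 4 = 22.
A6 applies: 22 − 4 = 18.
Final offense level: 18.
Criminal history: 1 prior point → Category I (0-4).
Level 18 falls in the 17-19 band.
Grid: Level 17-19 × Category I = 46-55 months.

46-55 months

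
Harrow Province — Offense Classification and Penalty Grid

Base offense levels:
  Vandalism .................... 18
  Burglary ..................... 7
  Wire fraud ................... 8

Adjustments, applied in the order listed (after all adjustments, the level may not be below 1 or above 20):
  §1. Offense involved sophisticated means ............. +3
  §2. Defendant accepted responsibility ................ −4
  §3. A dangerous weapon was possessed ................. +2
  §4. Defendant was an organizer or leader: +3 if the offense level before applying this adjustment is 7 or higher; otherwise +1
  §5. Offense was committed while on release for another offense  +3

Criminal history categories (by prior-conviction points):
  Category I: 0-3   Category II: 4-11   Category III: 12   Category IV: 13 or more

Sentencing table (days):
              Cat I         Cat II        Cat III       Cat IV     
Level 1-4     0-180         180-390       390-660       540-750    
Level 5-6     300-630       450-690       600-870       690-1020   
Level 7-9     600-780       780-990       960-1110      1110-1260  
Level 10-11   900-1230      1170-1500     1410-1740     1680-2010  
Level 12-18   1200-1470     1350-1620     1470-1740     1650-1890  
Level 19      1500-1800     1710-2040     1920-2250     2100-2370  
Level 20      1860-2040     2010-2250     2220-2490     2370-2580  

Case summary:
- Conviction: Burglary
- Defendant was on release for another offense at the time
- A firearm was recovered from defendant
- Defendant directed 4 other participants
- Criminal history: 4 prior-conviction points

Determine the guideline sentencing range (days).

1350-1620 days

Base offense level for burglary: 7.
§3 applies: 7 + 2 = 9.
§4 applies (level before this adjustment is 9 ≥ 7, so +3): 9 + 3 = 12.
§5 applies: 12 + 3 = 15.
Final offense level: 15.
Criminal history: 4 prior points → Category II (4-11).
Level 15 falls in the 12-18 band.
Grid: Level 12-18 × Category II = 1350-1620 days.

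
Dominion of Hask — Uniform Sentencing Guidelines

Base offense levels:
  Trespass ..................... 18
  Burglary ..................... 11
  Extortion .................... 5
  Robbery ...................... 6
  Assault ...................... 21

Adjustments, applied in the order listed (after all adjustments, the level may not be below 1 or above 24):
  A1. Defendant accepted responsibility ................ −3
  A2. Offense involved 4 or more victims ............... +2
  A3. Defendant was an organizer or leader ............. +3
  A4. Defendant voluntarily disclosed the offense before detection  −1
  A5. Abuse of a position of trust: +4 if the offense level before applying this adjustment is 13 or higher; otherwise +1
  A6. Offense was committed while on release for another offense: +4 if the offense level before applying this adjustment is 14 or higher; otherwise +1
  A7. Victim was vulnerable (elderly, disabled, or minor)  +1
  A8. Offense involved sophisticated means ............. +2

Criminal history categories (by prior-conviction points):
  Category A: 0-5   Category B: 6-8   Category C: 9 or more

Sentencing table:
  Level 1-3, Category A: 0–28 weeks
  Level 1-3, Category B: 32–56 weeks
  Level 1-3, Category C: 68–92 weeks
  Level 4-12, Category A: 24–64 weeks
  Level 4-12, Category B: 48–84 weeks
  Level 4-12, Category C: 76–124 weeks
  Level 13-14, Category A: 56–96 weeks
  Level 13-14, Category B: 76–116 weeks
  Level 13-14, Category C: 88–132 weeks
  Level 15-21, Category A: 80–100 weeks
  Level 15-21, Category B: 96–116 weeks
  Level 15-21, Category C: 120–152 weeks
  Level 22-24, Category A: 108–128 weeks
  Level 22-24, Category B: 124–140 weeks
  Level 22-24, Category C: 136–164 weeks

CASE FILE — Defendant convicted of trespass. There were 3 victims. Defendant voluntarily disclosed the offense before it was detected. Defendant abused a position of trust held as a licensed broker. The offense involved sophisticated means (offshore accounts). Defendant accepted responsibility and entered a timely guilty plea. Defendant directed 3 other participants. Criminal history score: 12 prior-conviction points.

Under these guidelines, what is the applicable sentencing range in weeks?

136-164 weeks

Base offense level for trespass: 18.
A1 applies: 18 − 3 = 15.
A3 applies: 15 + 3 = 18.
A4 applies: 18 − 1 = 17.
A5 applies (level before this adjustment is 17 ≥ 13, so +4): 17 + 4 = 21.
A8 applies: 21 + 2 = 23.
Final offense level: 23.
Criminal history: 12 prior points → Category C (9+).
Level 23 falls in the 22-24 band.
Grid: Level 22-24 × Category C = 136-164 weeks.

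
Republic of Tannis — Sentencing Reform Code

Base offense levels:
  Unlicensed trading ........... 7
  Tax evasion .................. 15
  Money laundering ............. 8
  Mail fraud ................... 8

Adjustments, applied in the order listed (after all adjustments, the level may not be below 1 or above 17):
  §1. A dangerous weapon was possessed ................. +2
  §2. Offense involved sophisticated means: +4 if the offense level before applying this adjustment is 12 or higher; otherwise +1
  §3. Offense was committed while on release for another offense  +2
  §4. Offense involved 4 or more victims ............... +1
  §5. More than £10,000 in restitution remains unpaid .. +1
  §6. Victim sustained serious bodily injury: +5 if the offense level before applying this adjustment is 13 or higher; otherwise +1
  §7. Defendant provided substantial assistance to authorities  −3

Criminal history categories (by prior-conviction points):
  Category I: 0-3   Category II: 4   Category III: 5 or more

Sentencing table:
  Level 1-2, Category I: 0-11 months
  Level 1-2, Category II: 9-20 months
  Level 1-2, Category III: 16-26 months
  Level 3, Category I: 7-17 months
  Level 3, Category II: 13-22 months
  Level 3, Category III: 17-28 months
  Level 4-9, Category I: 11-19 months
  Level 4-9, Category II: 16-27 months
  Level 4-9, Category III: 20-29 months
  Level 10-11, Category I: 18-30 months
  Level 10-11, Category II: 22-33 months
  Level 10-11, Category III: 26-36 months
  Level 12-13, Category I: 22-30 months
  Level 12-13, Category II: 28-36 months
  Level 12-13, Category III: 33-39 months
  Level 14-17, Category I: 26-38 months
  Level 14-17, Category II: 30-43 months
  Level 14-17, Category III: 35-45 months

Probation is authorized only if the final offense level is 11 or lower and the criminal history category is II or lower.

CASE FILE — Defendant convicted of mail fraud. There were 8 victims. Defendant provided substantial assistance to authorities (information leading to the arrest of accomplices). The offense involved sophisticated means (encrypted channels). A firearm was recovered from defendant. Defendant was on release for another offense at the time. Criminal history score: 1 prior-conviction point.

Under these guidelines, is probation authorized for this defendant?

Yes

Base offense level for mail fraud: 8.
§1 applies: 8 + 2 = 10.
§2 applies (level before this adjustment is 10 < 12, so +1): 10 + 1 = 11.
§3 applies: 11 + 2 = 13.
§4 applies: 13 + 1 = 14.
§5 does not apply.
§7 applies: 14 − 3 = 11.
Final offense level: 11.
Criminal history: 1 prior point → Category I (0-3).
Level 11 falls in the 10-11 band.
Grid: Level 10-11 × Category I = 18-30 months.
Probation check: level 11 ≤ 11 and category I ≤ II → eligible.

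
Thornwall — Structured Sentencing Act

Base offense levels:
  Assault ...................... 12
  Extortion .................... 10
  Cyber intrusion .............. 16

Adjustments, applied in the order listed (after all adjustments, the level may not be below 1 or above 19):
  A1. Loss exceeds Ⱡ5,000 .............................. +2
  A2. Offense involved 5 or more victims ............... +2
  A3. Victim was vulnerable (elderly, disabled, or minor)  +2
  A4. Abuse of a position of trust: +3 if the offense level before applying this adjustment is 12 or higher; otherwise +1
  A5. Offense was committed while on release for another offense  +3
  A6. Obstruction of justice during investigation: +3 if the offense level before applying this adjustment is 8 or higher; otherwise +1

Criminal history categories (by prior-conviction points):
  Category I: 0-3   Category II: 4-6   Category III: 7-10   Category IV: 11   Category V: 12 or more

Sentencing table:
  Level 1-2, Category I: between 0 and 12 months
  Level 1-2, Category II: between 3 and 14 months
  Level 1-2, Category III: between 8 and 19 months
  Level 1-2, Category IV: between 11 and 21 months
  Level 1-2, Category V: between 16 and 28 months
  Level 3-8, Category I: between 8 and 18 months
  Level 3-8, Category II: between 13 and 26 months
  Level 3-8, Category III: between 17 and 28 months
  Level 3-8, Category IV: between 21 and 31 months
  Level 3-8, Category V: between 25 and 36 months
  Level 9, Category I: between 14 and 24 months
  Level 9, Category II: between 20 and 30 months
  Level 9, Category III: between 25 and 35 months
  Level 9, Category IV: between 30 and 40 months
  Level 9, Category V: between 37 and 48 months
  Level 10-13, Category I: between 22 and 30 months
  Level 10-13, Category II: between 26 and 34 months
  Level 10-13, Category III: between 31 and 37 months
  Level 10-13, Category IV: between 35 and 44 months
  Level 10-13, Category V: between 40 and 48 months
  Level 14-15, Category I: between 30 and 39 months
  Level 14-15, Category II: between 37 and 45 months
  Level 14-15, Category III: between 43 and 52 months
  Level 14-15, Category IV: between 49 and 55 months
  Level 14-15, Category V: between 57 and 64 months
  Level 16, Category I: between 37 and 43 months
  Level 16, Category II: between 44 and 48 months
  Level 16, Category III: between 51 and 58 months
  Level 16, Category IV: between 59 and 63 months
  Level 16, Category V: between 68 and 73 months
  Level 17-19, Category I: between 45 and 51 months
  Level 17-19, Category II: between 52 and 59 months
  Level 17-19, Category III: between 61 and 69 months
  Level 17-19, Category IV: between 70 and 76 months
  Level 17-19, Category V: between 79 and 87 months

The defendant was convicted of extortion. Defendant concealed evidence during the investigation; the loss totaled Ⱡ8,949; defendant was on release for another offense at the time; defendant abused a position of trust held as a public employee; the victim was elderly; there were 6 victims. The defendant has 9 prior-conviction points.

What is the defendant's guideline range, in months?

Base offense level for extortion: 10.
A1 applies: 10 + 2 = 12.
A2 applies: 12 + 2 = 14.
A3 applies: 14 + 2 = 16.
A4 applies (level before this adjustment is 16 ≥ 12, so +3): 16 + 3 = 19.
A5 applies: 19 + 3 = 22.
A6 applies (level before this adjustment is 22 ≥ 8, so +3): 22 + 3 = 25.
Level 25 exceeds the maximum of 19; capped at 19.
Final offense level: 19.
Criminal history: 9 prior points → Category III (7-10).
Level 19 falls in the 17-19 band.
Grid: Level 17-19 × Category III = 61-69 months.

61-69 months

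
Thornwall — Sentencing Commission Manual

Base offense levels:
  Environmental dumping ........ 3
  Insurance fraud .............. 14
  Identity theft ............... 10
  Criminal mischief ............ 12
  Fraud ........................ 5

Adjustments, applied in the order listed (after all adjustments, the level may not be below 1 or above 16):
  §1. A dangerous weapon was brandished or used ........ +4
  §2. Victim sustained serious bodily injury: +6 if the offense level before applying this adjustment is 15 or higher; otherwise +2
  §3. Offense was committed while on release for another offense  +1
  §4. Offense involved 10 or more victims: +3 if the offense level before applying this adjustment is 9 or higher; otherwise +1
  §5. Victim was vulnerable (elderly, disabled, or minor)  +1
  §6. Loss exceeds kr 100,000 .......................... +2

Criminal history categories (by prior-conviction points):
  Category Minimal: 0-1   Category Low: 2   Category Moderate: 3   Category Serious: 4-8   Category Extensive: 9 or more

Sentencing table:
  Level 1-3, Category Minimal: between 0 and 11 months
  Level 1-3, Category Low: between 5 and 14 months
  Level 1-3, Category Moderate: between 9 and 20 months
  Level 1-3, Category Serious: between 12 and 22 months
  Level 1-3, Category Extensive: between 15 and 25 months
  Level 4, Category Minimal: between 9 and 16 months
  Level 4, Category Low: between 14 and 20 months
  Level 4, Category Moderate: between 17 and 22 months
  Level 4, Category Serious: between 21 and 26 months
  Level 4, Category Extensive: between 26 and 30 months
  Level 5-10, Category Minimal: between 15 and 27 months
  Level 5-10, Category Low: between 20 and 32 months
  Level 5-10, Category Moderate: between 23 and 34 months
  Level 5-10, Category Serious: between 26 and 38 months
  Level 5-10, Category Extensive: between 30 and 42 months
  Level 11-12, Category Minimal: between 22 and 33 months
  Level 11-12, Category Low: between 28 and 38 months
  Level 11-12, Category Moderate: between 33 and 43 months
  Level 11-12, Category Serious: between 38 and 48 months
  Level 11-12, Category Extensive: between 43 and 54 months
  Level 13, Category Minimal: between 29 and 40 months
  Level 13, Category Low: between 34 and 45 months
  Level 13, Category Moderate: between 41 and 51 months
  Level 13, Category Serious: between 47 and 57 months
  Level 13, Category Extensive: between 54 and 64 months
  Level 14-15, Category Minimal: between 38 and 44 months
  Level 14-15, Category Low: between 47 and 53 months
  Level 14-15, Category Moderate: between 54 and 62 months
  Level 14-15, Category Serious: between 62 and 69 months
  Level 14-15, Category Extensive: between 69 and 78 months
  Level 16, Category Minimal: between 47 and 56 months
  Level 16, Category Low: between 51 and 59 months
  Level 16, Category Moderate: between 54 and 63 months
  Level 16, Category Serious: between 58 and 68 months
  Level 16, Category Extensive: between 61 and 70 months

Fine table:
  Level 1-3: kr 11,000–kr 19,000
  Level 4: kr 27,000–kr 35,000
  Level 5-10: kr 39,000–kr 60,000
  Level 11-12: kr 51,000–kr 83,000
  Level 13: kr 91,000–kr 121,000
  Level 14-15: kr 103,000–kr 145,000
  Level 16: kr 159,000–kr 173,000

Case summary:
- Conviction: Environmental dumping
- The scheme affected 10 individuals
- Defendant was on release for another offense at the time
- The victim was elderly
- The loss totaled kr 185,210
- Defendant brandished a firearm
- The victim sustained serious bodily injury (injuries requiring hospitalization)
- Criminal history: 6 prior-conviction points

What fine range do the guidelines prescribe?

kr 159,000–kr 173,000

Base offense level for environmental dumping: 3.
§1 applies: 3 + 4 = 7.
§2 applies (level before this adjustment is 7 < 15, so +2): 7 + 2 = 9.
§3 applies: 9 + 1 = 10.
§4 applies (level before this adjustment is 10 ≥ 9, so +3): 10 + 3 = 13.
§5 applies: 13 + 1 = 14.
§6 applies: 14 + 2 = 16.
Final offense level: 16.
Level 16 falls in the 16 band.
Fine table: Level 16 → kr 159,000–kr 173,000.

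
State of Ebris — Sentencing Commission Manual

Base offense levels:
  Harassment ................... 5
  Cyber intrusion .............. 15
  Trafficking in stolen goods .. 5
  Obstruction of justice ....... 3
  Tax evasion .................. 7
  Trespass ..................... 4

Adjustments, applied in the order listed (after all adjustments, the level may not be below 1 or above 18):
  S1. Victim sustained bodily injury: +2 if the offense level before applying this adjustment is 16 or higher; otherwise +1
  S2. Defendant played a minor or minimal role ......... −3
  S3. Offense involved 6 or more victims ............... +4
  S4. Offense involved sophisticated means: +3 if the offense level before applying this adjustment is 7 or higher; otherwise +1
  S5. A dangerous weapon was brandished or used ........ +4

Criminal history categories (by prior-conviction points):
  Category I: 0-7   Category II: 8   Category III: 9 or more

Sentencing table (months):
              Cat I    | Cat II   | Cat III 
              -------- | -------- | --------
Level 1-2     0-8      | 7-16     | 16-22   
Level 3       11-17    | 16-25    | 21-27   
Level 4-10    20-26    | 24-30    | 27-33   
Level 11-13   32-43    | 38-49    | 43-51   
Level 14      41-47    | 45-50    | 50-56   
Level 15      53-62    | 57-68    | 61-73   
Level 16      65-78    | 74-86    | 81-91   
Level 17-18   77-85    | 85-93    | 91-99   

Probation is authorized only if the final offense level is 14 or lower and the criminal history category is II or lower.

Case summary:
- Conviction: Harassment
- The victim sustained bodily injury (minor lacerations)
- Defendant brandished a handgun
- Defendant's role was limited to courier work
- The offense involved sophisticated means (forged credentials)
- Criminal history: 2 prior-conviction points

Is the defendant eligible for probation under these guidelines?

Yes

Base offense level for harassment: 5.
S1 applies (level before this adjustment is 5 < 16, so +1): 5 + 1 = 6.
S2 applies: 6 − 3 = 3.
S4 applies (level before this adjustment is 3 < 7, so +1): 3 + 1 = 4.
S5 applies: 4 + 4 = 8.
Final offense level: 8.
Criminal history: 2 prior points → Category I (0-7).
Level 8 falls in the 4-10 band.
Grid: Level 4-10 × Category I = 20-26 months.
Probation check: level 8 ≤ 14 and category I ≤ II → eligible.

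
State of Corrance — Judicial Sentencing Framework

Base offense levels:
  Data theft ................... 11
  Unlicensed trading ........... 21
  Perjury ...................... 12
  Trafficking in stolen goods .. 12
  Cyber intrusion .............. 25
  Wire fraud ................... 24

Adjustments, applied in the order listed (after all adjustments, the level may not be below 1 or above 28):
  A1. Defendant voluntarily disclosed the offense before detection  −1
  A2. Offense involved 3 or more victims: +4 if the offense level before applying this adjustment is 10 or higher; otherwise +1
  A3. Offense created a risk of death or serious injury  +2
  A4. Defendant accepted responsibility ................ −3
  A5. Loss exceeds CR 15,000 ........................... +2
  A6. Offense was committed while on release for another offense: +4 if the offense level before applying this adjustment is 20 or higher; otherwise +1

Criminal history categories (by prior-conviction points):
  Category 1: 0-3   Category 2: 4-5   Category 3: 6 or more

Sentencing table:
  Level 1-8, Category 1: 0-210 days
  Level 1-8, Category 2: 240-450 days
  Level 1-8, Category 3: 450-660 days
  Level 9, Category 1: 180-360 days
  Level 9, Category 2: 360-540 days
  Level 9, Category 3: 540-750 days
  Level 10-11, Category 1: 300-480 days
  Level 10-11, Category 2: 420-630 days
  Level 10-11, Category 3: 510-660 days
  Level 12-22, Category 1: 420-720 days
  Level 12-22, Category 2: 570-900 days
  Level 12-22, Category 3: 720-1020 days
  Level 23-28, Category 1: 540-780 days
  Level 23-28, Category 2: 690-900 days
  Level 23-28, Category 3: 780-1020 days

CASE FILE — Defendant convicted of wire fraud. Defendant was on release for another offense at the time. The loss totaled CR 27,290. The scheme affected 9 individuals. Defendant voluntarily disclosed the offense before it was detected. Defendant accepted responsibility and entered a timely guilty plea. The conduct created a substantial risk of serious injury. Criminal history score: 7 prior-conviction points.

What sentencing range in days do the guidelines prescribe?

Base offense level for wire fraud: 24.
A1 applies: 24 − 1 = 23.
A2 applies (level before this adjustment is 23 ≥ 10, so +4): 23 + 4 = 27.
A3 applies: 27 + 2 = 29.
A4 applies: 29 − 3 = 26.
A5 applies: 26 + 2 = 28.
A6 applies (level before this adjustment is 28 ≥ 20, so +4): 28 + 4 = 32.
Level 32 exceeds the maximum of 28; capped at 28.
Final offense level: 28.
Criminal history: 7 prior points → Category 3 (6+).
Level 28 falls in the 23-28 band.
Grid: Level 23-28 × Category 3 = 780-1020 days.

780-1020 days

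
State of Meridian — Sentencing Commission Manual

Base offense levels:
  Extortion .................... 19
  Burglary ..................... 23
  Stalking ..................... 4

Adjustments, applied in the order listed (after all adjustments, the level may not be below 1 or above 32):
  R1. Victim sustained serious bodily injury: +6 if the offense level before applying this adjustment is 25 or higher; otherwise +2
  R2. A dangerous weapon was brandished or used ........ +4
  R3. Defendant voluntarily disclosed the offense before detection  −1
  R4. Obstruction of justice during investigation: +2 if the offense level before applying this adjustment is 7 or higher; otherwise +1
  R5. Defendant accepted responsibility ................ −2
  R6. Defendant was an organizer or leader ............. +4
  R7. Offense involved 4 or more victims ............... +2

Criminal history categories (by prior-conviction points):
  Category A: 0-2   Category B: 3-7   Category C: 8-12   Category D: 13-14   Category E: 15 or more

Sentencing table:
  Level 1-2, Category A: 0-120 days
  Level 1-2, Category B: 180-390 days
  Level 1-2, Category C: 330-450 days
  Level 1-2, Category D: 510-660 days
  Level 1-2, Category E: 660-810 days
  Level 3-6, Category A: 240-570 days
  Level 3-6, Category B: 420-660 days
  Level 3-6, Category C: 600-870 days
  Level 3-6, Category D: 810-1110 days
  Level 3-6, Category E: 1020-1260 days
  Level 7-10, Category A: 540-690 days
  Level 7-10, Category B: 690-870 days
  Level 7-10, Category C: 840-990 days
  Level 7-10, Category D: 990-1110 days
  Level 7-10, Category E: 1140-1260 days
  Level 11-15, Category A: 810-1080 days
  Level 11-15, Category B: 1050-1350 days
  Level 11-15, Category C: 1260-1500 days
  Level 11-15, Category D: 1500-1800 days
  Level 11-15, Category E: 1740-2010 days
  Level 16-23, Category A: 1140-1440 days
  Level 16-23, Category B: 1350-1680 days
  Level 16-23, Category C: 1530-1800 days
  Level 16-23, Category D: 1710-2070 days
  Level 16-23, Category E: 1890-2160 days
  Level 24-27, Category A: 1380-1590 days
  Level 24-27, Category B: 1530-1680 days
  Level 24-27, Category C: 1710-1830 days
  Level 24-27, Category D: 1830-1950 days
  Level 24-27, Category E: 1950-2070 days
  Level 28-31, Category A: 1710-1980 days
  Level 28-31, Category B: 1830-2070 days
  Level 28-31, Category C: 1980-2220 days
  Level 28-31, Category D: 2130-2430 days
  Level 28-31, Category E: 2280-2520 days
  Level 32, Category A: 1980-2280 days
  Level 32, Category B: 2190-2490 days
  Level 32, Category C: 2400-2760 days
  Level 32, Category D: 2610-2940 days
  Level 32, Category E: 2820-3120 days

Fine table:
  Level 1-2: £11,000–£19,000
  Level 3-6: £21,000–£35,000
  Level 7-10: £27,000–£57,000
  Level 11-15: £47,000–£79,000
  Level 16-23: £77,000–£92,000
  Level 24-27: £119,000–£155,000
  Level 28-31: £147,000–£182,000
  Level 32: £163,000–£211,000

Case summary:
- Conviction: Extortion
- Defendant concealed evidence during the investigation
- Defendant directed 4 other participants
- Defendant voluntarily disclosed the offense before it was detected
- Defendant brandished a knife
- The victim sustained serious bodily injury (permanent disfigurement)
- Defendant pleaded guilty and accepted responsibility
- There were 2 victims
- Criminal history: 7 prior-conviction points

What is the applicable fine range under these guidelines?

Base offense level for extortion: 19.
R1 applies (level before this adjustment is 19 < 25, so +2): 19 + 2 = 21.
R2 applies: 21 + 4 = 25.
R3 applies: 25 − 1 = 24.
R4 applies (level before this adjustment is 24 ≥ 7, so +2): 24 + 2 = 26.
R5 applies: 26 − 2 = 24.
R6 applies: 24 + 4 = 28.
Final offense level: 28.
Level 28 falls in the 28-31 band.
Fine table: Level 28-31 → £147,000–£182,000.

£147,000–£182,000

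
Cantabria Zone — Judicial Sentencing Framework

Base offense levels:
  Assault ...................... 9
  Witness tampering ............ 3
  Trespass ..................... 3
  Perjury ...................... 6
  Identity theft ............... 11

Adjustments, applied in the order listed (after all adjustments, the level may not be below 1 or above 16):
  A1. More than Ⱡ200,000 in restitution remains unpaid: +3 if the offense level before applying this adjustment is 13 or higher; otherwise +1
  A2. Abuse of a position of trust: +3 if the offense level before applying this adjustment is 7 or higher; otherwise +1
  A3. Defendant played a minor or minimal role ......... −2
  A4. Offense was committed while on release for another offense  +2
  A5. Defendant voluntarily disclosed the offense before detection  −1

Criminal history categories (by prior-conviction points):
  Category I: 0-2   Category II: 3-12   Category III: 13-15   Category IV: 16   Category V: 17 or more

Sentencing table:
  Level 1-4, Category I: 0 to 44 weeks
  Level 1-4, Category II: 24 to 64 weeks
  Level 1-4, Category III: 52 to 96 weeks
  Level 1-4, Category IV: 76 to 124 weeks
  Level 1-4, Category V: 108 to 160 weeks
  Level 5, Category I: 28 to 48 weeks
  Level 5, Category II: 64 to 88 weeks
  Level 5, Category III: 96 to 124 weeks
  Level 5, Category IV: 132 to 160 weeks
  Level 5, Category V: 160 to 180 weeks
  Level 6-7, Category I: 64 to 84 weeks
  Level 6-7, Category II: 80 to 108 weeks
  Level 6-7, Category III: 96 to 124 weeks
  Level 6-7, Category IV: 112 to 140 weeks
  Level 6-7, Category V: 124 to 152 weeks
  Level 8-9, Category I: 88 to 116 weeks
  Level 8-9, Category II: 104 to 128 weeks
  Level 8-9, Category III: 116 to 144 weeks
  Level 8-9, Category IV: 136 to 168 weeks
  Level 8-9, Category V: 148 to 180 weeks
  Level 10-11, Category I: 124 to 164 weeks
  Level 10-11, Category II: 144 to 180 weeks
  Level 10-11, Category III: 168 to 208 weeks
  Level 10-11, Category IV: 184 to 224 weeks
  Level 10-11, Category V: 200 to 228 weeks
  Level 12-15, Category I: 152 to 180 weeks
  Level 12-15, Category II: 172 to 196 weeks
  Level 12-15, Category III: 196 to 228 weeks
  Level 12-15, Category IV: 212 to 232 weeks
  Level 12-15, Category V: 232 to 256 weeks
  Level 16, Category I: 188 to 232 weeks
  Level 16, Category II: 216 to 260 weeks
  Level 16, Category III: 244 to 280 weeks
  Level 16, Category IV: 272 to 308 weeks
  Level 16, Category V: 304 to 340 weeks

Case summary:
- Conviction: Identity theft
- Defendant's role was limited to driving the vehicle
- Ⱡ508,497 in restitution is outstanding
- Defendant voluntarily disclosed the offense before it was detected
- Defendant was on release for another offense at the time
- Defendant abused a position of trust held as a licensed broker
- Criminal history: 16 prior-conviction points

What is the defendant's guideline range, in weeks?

Base offense level for identity theft: 11.
A1 applies (level before this adjustment is 11 < 13, so +1): 11 + 1 = 12.
A2 applies (level before this adjustment is 12 ≥ 7, so +3): 12 + 3 = 15.
A3 applies: 15 − 2 = 13.
A4 applies: 13 + 2 = 15.
A5 applies: 15 − 1 = 14.
Final offense level: 14.
Criminal history: 16 prior points → Category IV (16).
Level 14 falls in the 12-15 band.
Grid: Level 12-15 × Category IV = 212-232 weeks.

212-232 weeks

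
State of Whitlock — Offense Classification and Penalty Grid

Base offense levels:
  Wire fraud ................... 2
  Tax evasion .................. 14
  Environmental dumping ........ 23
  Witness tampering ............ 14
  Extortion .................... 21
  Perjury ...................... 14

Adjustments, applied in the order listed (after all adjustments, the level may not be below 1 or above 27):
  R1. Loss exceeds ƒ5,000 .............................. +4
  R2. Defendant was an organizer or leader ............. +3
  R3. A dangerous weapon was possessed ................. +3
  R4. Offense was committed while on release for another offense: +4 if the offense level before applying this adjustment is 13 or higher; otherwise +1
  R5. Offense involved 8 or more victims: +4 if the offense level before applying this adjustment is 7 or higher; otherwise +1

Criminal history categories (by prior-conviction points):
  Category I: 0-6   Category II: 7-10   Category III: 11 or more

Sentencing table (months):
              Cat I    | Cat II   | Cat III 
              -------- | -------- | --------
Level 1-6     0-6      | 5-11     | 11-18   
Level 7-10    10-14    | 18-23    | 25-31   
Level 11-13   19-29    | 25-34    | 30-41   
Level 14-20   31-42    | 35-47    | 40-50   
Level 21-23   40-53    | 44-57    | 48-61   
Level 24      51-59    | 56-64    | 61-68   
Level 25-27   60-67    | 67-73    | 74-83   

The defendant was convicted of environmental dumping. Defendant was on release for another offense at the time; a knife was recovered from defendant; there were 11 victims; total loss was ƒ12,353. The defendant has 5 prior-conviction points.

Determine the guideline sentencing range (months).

60-67 months

Base offense level for environmental dumping: 23.
R1 applies: 23 + 4 = 27.
R2 does not apply.
R3 applies: 27 + 3 = 30.
R4 applies (level before this adjustment is 30 ≥ 13, so +4): 30 + 4 = 34.
R5 applies (level before this adjustment is 34 ≥ 7, so +4): 34 + 4 = 38.
Level 38 exceeds the maximum of 27; capped at 27.
Final offense level: 27.
Criminal history: 5 prior points → Category I (0-6).
Level 27 falls in the 25-27 band.
Grid: Level 25-27 × Category I = 60-67 months.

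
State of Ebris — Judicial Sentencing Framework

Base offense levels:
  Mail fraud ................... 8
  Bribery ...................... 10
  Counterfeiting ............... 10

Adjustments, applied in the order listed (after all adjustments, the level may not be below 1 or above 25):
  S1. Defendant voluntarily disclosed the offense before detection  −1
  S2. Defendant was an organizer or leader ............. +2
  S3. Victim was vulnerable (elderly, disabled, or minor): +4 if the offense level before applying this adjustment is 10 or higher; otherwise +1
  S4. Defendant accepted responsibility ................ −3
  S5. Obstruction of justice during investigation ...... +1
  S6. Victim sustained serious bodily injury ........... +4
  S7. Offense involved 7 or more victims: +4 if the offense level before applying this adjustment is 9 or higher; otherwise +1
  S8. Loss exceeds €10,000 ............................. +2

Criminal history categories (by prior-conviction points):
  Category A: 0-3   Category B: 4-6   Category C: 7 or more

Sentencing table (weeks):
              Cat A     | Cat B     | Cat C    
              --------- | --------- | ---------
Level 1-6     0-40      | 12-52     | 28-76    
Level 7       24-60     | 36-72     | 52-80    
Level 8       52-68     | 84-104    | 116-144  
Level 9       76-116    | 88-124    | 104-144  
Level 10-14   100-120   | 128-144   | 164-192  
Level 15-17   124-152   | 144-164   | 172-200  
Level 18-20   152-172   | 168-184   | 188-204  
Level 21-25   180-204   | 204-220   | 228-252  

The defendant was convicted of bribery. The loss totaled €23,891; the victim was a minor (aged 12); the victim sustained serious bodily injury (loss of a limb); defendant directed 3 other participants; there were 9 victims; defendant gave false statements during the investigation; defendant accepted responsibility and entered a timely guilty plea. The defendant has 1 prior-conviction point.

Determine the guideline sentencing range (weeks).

Base offense level for bribery: 10.
S1 does not apply.
S2 applies: 10 + 2 = 12.
S3 applies (level before this adjustment is 12 ≥ 10, so +4): 12 + 4 = 16.
S4 applies: 16 − 3 = 13.
S5 applies: 13 + 1 = 14.
S6 applies: 14 + 4 = 18.
S7 applies (level before this adjustment is 18 ≥ 9, so +4): 18 + 4 = 22.
S8 applies: 22 + 2 = 24.
Final offense level: 24.
Criminal history: 1 prior point → Category A (0-3).
Level 24 falls in the 21-25 band.
Grid: Level 21-25 × Category A = 180-204 weeks.

180-204 weeks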